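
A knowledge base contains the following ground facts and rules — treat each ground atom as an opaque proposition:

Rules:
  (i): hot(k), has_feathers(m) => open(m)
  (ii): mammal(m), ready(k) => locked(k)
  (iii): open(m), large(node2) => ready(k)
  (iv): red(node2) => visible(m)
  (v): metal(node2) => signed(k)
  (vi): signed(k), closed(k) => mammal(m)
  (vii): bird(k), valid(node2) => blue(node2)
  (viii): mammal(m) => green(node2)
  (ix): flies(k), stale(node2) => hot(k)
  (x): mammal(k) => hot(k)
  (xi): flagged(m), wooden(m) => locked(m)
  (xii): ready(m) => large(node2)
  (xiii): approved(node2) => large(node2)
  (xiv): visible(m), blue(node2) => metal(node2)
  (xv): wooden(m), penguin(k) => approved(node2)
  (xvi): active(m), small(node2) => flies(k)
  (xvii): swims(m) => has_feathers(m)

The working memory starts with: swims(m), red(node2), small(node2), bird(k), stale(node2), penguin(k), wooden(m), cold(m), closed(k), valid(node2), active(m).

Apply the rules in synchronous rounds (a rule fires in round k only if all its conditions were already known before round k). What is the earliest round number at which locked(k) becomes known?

Round 1: (iv) [red(node2) => visible(m)]; (vii) [bird(k), valid(node2) => blue(node2)]; (xv) [wooden(m), penguin(k) => approved(node2)]; (xvi) [active(m), small(node2) => flies(k)]; (xvii) [swims(m) => has_feathers(m)]. New: visible(m), blue(node2), approved(node2), flies(k), has_feathers(m).
Round 2: (ix) [flies(k), stale(node2) => hot(k)]; (xiii) [approved(node2) => large(node2)]; (xiv) [visible(m), blue(node2) => metal(node2)]. New: hot(k), large(node2), metal(node2).
Round 3: (i) [hot(k), has_feathers(m) => open(m)]; (v) [metal(node2) => signed(k)]. New: open(m), signed(k).
Round 4: (iii) [open(m), large(node2) => ready(k)]; (vi) [signed(k), closed(k) => mammal(m)]. New: ready(k), mammal(m).
Round 5: (ii) [mammal(m), ready(k) => locked(k)]; (viii) [mammal(m) => green(node2)]. New: locked(k), green(node2).
locked(k) first appears in round 5.

5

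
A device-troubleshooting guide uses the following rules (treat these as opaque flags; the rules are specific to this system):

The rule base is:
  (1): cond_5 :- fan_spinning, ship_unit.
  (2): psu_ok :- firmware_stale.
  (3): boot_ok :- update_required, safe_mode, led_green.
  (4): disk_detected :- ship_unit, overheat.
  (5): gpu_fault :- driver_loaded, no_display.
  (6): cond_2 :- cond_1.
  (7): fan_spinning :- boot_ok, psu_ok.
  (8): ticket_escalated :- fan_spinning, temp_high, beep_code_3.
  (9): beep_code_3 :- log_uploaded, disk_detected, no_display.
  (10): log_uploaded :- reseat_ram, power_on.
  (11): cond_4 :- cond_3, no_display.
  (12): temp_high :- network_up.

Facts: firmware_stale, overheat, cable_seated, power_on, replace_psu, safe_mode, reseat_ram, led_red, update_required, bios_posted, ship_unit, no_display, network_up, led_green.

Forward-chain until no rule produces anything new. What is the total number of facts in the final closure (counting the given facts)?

23

Round 1: (2) [psu_ok :- firmware_stale.]; (3) [boot_ok :- update_required, safe_mode, led_green.]; (4) [disk_detected :- ship_unit, overheat.]; (10) [log_uploaded :- reseat_ram, power_on.]; (12) [temp_high :- network_up.]. Adds psu_ok, boot_ok, disk_detected, log_uploaded, temp_high.
Round 2: (7) [fan_spinning :- boot_ok, psu_ok.]; (9) [beep_code_3 :- log_uploaded, disk_detected, no_display.]. Adds fan_spinning, beep_code_3.
Round 3: (1) [cond_5 :- fan_spinning, ship_unit.]; (8) [ticket_escalated :- fan_spinning, temp_high, beep_code_3.]. Adds cond_5, ticket_escalated.
Closure: {beep_code_3, bios_posted, boot_ok, cable_seated, cond_5, disk_detected, fan_spinning, firmware_stale, led_green, led_red, log_uploaded, network_up, no_display, overheat, power_on, psu_ok, replace_psu, reseat_ram, safe_mode, ship_unit, temp_high, ticket_escalated, update_required} — 23 facts.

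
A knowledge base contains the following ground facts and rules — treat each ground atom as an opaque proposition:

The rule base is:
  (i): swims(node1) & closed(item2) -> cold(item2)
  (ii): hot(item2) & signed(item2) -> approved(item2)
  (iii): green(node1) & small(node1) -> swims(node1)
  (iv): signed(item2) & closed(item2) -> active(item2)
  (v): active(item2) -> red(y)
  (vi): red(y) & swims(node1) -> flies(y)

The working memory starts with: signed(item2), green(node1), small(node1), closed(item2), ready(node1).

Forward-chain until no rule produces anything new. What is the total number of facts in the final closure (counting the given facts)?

10

Round 1: (iii) [green(node1) & small(node1) -> swims(node1)]; (iv) [signed(item2) & closed(item2) -> active(item2)]. Adds swims(node1), active(item2).
Round 2: (i) [swims(node1) & closed(item2) -> cold(item2)]; (v) [active(item2) -> red(y)]. Adds cold(item2), red(y).
Round 3: (vi) [red(y) & swims(node1) -> flies(y)]. Adds flies(y).
Closure: {active(item2), closed(item2), cold(item2), flies(y), green(node1), ready(node1), red(y), signed(item2), small(node1), swims(node1)} — 10 facts.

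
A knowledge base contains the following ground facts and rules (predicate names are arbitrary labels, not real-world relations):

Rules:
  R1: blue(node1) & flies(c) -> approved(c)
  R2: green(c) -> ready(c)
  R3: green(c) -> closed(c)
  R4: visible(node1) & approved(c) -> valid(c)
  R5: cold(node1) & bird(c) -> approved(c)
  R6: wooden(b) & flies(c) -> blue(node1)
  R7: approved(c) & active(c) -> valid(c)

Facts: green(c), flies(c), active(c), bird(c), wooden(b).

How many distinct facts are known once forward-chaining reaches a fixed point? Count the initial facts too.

Round 1: R2 [green(c) -> ready(c)]; R3 [green(c) -> closed(c)]; R6 [wooden(b) & flies(c) -> blue(node1)]. New: ready(c), closed(c), blue(node1).
Round 2: R1 [blue(node1) & flies(c) -> approved(c)]. New: approved(c).
Round 3: R7 [approved(c) & active(c) -> valid(c)]. New: valid(c).
Closure: {active(c), approved(c), bird(c), blue(node1), closed(c), flies(c), green(c), ready(c), valid(c), wooden(b)} — 10 facts.

10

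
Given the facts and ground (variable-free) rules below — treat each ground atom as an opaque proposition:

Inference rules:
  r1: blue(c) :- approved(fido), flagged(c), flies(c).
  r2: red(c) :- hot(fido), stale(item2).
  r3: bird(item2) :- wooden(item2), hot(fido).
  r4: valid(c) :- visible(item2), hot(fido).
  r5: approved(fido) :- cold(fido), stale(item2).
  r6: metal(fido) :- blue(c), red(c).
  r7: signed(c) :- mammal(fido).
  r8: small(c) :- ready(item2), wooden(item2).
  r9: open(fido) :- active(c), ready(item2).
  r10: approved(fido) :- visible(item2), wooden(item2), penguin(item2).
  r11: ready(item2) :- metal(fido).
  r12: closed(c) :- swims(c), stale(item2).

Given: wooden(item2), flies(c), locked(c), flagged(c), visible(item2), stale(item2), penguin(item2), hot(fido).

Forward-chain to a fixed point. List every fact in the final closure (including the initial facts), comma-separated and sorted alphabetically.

[1] r2 [red(c) :- hot(fido), stale(item2).]; r3 [bird(item2) :- wooden(item2), hot(fido).]; r4 [valid(c) :- visible(item2), hot(fido).]; r10 [approved(fido) :- visible(item2), wooden(item2), penguin(item2).]. ⇒ new: red(c), bird(item2), valid(c), approved(fido).
[2] r1 [blue(c) :- approved(fido), flagged(c), flies(c).]. ⇒ new: blue(c).
[3] r6 [metal(fido) :- blue(c), red(c).]. ⇒ new: metal(fido).
[4] r11 [ready(item2) :- metal(fido).]. ⇒ new: ready(item2).
[5] r8 [small(c) :- ready(item2), wooden(item2).]. ⇒ new: small(c).

approved(fido), bird(item2), blue(c), flagged(c), flies(c), hot(fido), locked(c), metal(fido), penguin(item2), ready(item2), red(c), small(c), stale(item2), valid(c), visible(item2), wooden(item2)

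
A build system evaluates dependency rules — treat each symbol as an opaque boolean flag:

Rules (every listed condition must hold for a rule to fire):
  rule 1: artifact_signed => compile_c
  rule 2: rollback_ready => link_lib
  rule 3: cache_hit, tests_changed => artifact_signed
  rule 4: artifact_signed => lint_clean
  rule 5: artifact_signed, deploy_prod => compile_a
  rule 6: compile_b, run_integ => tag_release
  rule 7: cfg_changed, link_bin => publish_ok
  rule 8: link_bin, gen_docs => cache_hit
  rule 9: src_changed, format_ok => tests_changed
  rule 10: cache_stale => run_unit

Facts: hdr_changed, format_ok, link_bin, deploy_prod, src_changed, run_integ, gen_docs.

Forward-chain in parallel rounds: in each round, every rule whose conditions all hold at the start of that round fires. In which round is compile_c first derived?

3

Round 1: rule 8 [link_bin, gen_docs => cache_hit]; rule 9 [src_changed, format_ok => tests_changed]. Adds cache_hit, tests_changed.
Round 2: rule 3 [cache_hit, tests_changed => artifact_signed]. Adds artifact_signed.
Round 3: rule 1 [artifact_signed => compile_c]; rule 4 [artifact_signed => lint_clean]; rule 5 [artifact_signed, deploy_prod => compile_a]. Adds compile_c, lint_clean, compile_a.
compile_c first appears in round 3.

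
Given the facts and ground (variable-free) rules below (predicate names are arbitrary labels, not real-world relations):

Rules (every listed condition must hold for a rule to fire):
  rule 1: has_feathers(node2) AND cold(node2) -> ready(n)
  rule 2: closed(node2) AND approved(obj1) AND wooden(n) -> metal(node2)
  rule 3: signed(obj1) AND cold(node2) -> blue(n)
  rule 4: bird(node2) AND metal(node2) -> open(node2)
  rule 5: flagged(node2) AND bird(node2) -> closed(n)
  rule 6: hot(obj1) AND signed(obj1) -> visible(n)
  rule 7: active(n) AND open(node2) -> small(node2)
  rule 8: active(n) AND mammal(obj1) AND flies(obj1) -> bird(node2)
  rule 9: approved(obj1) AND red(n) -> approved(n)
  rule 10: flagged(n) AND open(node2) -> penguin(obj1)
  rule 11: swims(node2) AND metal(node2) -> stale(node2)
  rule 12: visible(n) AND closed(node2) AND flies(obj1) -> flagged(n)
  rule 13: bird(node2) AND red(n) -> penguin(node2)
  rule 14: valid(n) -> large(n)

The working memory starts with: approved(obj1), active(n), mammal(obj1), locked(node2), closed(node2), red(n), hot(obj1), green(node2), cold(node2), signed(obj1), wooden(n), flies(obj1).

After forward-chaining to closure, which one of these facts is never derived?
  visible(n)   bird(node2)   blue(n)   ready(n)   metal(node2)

Round 1: rule 2 [closed(node2) AND approved(obj1) AND wooden(n) -> metal(node2)]; rule 3 [signed(obj1) AND cold(node2) -> blue(n)]; rule 6 [hot(obj1) AND signed(obj1) -> visible(n)]; rule 8 [active(n) AND mammal(obj1) AND flies(obj1) -> bird(node2)]; rule 9 [approved(obj1) AND red(n) -> approved(n)]. New: metal(node2), blue(n), visible(n), bird(node2), approved(n).
Round 2: rule 4 [bird(node2) AND metal(node2) -> open(node2)]; rule 12 [visible(n) AND closed(node2) AND flies(obj1) -> flagged(n)]; rule 13 [bird(node2) AND red(n) -> penguin(node2)]. New: open(node2), flagged(n), penguin(node2).
Round 3: rule 7 [active(n) AND open(node2) -> small(node2)]; rule 10 [flagged(n) AND open(node2) -> penguin(obj1)]. New: small(node2), penguin(obj1).
Derived: bird(node2) (round 1), visible(n) (round 1), blue(n) (round 1), metal(node2) (round 1). ready(n) never appears in any round.

ready(n)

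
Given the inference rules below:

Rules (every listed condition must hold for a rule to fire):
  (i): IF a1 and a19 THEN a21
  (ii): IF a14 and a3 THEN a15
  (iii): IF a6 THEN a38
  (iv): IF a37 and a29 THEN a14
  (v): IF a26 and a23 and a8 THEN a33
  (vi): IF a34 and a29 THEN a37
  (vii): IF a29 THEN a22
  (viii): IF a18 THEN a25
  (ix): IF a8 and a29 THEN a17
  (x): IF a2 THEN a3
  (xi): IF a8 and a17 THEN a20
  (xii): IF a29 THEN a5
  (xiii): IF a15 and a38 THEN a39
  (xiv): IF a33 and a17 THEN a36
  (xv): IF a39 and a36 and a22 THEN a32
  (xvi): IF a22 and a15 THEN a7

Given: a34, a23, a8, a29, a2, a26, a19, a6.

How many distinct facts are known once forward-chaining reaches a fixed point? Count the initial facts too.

Round 1: (iii) [IF a6 THEN a38]; (v) [IF a26 and a23 and a8 THEN a33]; (vi) [IF a34 and a29 THEN a37]; (vii) [IF a29 THEN a22]; (ix) [IF a8 and a29 THEN a17]; (x) [IF a2 THEN a3]; (xii) [IF a29 THEN a5]. New: a38, a33, a37, a22, a17, a3, a5.
Round 2: (iv) [IF a37 and a29 THEN a14]; (xi) [IF a8 and a17 THEN a20]; (xiv) [IF a33 and a17 THEN a36]. New: a14, a20, a36.
Round 3: (ii) [IF a14 and a3 THEN a15]. New: a15.
Round 4: (xiii) [IF a15 and a38 THEN a39]; (xvi) [IF a22 and a15 THEN a7]. New: a39, a7.
Round 5: (xv) [IF a39 and a36 and a22 THEN a32]. New: a32.
Closure: {a14, a15, a17, a19, a2, a20, a22, a23, a26, a29, a3, a32, a33, a34, a36, a37, a38, a39, a5, a6, a7, a8} — 22 facts.

22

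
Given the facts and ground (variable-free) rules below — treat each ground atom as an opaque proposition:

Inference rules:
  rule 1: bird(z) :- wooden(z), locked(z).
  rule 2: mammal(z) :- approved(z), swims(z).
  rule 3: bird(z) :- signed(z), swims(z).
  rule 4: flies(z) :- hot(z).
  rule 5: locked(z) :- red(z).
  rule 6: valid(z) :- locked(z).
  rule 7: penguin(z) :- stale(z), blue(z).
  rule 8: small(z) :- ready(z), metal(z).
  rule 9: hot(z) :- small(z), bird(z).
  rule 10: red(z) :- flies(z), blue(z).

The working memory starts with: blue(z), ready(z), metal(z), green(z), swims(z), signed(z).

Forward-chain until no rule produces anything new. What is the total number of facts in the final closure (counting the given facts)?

Round 1 — rule 3, rule 8, derive bird(z), small(z).
Round 2 — rule 9, derive hot(z).
Round 3 — rule 4, derive flies(z).
Round 4 — rule 10, derive red(z).
Round 5 — rule 5, derive locked(z).
Round 6 — rule 6, derive valid(z).
Closure: {bird(z), blue(z), flies(z), green(z), hot(z), locked(z), metal(z), ready(z), red(z), signed(z), small(z), swims(z), valid(z)} — 13 facts.

13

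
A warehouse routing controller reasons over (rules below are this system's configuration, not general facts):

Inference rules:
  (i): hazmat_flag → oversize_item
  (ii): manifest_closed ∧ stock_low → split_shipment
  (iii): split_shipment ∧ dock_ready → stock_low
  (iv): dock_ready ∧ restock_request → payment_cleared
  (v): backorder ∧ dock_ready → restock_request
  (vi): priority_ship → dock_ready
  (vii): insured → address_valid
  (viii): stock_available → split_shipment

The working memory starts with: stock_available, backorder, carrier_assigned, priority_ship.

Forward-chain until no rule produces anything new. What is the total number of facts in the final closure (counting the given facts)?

Round 1 fires (vi), (viii), giving dock_ready, split_shipment.
Round 2 fires (iii), (v), giving stock_low, restock_request.
Round 3 fires (iv), giving payment_cleared.
Closure: {backorder, carrier_assigned, dock_ready, payment_cleared, priority_ship, restock_request, split_shipment, stock_available, stock_low} — 9 facts.

9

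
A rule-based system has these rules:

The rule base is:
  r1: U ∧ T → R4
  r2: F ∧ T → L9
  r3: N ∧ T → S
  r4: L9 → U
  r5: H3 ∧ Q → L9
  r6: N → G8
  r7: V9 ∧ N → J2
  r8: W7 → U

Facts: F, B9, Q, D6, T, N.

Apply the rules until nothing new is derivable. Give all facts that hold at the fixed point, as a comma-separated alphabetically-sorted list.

Round 1 fires r2, r3, r6, giving L9, S, G8.
Round 2 fires r4, giving U.
Round 3 fires r1, giving R4.

B9, D6, F, G8, L9, N, Q, R4, S, T, U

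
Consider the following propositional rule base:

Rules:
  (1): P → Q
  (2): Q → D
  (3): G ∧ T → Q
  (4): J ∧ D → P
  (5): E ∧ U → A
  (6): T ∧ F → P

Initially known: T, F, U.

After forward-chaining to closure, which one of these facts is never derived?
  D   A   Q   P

Round 1 — (6), derive P.
Round 2 — (1), derive Q.
Round 3 — (2), derive D.
Derived: P (round 1), D (round 3), Q (round 2). A never appears in any round.

A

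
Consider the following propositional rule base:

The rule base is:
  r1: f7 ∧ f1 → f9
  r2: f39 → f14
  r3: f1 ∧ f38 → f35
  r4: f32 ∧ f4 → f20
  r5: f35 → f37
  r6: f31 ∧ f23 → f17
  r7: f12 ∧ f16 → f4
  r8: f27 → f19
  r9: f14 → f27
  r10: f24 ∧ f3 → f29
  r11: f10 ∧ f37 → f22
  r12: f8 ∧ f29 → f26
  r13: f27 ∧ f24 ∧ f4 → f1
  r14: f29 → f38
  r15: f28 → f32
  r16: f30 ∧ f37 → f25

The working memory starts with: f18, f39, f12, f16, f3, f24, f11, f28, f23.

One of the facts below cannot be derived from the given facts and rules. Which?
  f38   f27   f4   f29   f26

f26

Round 1 fires r2, r7, r10, r15, giving f14, f4, f29, f32.
Round 2 fires r4, r9, r14, giving f20, f27, f38.
Round 3 fires r8, r13, giving f19, f1.
Round 4 fires r3, giving f35.
Round 5 fires r5, giving f37.
Derived: f29 (round 1), f27 (round 2), f38 (round 2), f4 (round 1). f26 never appears in any round.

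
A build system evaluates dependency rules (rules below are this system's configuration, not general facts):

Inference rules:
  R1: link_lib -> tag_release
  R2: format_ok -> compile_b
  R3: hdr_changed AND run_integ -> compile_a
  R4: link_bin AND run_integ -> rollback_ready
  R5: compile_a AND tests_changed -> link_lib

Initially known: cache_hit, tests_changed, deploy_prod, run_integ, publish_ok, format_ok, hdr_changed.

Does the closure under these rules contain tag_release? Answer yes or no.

yes

Round 1 fires R2, R3, giving compile_b, compile_a.
Round 2 fires R5, giving link_lib.
Round 3 fires R1, giving tag_release.
tag_release appears in round 3, so it is derivable.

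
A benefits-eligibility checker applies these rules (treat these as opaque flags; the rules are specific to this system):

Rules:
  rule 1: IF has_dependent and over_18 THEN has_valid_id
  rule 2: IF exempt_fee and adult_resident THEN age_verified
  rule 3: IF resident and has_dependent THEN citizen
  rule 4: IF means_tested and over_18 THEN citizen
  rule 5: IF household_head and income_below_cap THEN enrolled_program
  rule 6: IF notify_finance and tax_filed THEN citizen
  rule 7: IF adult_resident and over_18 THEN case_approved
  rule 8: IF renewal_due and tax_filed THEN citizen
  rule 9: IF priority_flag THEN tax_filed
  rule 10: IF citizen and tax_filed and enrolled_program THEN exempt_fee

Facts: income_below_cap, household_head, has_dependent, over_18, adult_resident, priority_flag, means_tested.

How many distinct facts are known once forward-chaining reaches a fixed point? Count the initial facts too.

Round 1: rule 1 [IF has_dependent and over_18 THEN has_valid_id]; rule 4 [IF means_tested and over_18 THEN citizen]; rule 5 [IF household_head and income_below_cap THEN enrolled_program]; rule 7 [IF adult_resident and over_18 THEN case_approved]; rule 9 [IF priority_flag THEN tax_filed]. Adds has_valid_id, citizen, enrolled_program, case_approved, tax_filed.
Round 2: rule 10 [IF citizen and tax_filed and enrolled_program THEN exempt_fee]. Adds exempt_fee.
Round 3: rule 2 [IF exempt_fee and adult_resident THEN age_verified]. Adds age_verified.
Closure: {adult_resident, age_verified, case_approved, citizen, enrolled_program, exempt_fee, has_dependent, has_valid_id, household_head, income_below_cap, means_tested, over_18, priority_flag, tax_filed} — 14 facts.

14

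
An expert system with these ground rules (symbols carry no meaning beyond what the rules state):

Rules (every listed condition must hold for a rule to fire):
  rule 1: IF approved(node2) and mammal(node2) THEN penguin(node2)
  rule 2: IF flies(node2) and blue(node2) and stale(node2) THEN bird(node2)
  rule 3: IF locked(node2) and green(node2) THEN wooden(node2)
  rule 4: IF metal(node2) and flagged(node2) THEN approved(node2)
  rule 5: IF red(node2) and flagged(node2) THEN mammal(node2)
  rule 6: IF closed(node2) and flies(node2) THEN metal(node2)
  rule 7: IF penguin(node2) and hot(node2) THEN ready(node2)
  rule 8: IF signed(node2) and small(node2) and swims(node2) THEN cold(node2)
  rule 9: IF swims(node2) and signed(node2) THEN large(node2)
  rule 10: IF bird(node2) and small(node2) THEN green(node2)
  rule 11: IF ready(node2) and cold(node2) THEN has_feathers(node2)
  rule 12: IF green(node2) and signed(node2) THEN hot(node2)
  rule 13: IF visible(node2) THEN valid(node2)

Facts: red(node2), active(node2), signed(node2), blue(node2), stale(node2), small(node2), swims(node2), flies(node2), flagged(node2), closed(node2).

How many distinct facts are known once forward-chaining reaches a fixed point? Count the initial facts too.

21

[1] rule 2 [IF flies(node2) and blue(node2) and stale(node2) THEN bird(node2)]; rule 5 [IF red(node2) and flagged(node2) THEN mammal(node2)]; rule 6 [IF closed(node2) and flies(node2) THEN metal(node2)]; rule 8 [IF signed(node2) and small(node2) and swims(node2) THEN cold(node2)]; rule 9 [IF swims(node2) and signed(node2) THEN large(node2)]. ⇒ new: bird(node2), mammal(node2), metal(node2), cold(node2), large(node2).
[2] rule 4 [IF metal(node2) and flagged(node2) THEN approved(node2)]; rule 10 [IF bird(node2) and small(node2) THEN green(node2)]. ⇒ new: approved(node2), green(node2).
[3] rule 1 [IF approved(node2) and mammal(node2) THEN penguin(node2)]; rule 12 [IF green(node2) and signed(node2) THEN hot(node2)]. ⇒ new: penguin(node2), hot(node2).
[4] rule 7 [IF penguin(node2) and hot(node2) THEN ready(node2)]. ⇒ new: ready(node2).
[5] rule 11 [IF ready(node2) and cold(node2) THEN has_feathers(node2)]. ⇒ new: has_feathers(node2).
Closure: {active(node2), approved(node2), bird(node2), blue(node2), closed(node2), cold(node2), flagged(node2), flies(node2), green(node2), has_feathers(node2), hot(node2), large(node2), mammal(node2), metal(node2), penguin(node2), ready(node2), red(node2), signed(node2), small(node2), stale(node2), swims(node2)} — 21 facts.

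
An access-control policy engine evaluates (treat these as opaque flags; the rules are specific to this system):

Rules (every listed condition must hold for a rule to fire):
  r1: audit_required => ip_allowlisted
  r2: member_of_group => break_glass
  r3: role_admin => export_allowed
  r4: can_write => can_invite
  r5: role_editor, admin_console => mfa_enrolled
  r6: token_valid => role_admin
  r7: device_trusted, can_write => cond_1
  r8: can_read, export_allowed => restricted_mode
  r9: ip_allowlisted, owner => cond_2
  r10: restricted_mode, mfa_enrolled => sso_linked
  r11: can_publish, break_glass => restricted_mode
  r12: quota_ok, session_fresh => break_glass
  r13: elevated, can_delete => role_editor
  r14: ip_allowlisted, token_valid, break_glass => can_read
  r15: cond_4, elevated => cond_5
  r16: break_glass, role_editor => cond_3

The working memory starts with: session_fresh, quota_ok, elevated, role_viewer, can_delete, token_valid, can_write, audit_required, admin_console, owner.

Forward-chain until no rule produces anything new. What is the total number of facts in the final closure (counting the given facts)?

Round 1 — r1, r4, r6, r12, r13, derive ip_allowlisted, can_invite, role_admin, break_glass, role_editor.
Round 2 — r3, r5, r9, r14, r16, derive export_allowed, mfa_enrolled, cond_2, can_read, cond_3.
Round 3 — r8, derive restricted_mode.
Round 4 — r10, derive sso_linked.
Closure: {admin_console, audit_required, break_glass, can_delete, can_invite, can_read, can_write, cond_2, cond_3, elevated, export_allowed, ip_allowlisted, mfa_enrolled, owner, quota_ok, restricted_mode, role_admin, role_editor, role_viewer, session_fresh, sso_linked, token_valid} — 22 facts.

22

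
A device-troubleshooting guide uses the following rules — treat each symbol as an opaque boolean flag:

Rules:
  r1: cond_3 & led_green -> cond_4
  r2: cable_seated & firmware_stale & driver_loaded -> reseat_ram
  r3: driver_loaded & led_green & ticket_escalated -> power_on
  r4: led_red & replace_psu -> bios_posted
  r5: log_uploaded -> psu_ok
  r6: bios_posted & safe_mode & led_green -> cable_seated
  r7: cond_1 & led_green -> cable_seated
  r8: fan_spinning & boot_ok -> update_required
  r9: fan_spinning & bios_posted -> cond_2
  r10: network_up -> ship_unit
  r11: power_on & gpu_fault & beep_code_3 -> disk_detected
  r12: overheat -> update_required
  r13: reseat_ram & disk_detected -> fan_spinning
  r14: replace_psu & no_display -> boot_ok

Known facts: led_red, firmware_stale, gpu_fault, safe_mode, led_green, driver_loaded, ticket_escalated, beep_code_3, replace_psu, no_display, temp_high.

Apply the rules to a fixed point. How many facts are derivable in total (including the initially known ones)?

20

Round 1 — r3, r4, r14, derive power_on, bios_posted, boot_ok.
Round 2 — r6, r11, derive cable_seated, disk_detected.
Round 3 — r2, derive reseat_ram.
Round 4 — r13, derive fan_spinning.
Round 5 — r8, r9, derive update_required, cond_2.
Closure: {beep_code_3, bios_posted, boot_ok, cable_seated, cond_2, disk_detected, driver_loaded, fan_spinning, firmware_stale, gpu_fault, led_green, led_red, no_display, power_on, replace_psu, reseat_ram, safe_mode, temp_high, ticket_escalated, update_required} — 20 facts.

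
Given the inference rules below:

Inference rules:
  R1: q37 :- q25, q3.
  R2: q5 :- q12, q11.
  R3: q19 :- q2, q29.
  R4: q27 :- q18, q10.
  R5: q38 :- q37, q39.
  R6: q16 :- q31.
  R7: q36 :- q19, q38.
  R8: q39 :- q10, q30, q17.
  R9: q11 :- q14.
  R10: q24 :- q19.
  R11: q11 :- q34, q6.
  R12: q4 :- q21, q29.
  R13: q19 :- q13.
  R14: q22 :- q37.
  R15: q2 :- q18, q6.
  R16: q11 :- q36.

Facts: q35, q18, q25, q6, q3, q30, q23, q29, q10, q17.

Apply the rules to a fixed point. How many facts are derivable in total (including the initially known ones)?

[1] R1 [q37 :- q25, q3.]; R4 [q27 :- q18, q10.]; R8 [q39 :- q10, q30, q17.]; R15 [q2 :- q18, q6.]. ⇒ new: q37, q27, q39, q2.
[2] R3 [q19 :- q2, q29.]; R5 [q38 :- q37, q39.]; R14 [q22 :- q37.]. ⇒ new: q19, q38, q22.
[3] R7 [q36 :- q19, q38.]; R10 [q24 :- q19.]. ⇒ new: q36, q24.
[4] R16 [q11 :- q36.]. ⇒ new: q11.
Closure: {q10, q11, q17, q18, q19, q2, q22, q23, q24, q25, q27, q29, q3, q30, q35, q36, q37, q38, q39, q6} — 20 facts.

20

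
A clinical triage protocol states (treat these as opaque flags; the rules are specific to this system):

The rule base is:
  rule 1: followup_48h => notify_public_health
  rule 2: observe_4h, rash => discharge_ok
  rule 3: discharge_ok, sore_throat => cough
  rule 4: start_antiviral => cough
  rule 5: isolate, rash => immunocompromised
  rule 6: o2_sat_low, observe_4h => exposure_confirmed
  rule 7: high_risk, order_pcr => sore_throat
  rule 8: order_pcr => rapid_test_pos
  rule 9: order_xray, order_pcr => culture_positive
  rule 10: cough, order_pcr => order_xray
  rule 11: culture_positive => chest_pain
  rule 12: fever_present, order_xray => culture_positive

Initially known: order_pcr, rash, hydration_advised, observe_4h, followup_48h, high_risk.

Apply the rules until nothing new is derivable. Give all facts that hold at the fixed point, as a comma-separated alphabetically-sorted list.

chest_pain, cough, culture_positive, discharge_ok, followup_48h, high_risk, hydration_advised, notify_public_health, observe_4h, order_pcr, order_xray, rapid_test_pos, rash, sore_throat

[1] rule 1 [followup_48h => notify_public_health]; rule 2 [observe_4h, rash => discharge_ok]; rule 7 [high_risk, order_pcr => sore_throat]; rule 8 [order_pcr => rapid_test_pos]. ⇒ new: notify_public_health, discharge_ok, sore_throat, rapid_test_pos.
[2] rule 3 [discharge_ok, sore_throat => cough]. ⇒ new: cough.
[3] rule 10 [cough, order_pcr => order_xray]. ⇒ new: order_xray.
[4] rule 9 [order_xray, order_pcr => culture_positive]. ⇒ new: culture_positive.
[5] rule 11 [culture_positive => chest_pain]. ⇒ new: chest_pain.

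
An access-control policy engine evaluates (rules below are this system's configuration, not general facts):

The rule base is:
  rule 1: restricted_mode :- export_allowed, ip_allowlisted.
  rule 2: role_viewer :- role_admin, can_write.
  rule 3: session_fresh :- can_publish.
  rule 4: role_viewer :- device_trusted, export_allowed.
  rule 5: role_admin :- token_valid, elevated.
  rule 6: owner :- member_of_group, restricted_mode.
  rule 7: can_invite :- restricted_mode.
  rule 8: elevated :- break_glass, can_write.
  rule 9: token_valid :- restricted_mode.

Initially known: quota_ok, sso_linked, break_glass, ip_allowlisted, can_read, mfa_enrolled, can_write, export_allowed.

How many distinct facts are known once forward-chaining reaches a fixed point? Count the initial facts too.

14

[1] rule 1 [restricted_mode :- export_allowed, ip_allowlisted.]; rule 8 [elevated :- break_glass, can_write.]. ⇒ new: restricted_mode, elevated.
[2] rule 7 [can_invite :- restricted_mode.]; rule 9 [token_valid :- restricted_mode.]. ⇒ new: can_invite, token_valid.
[3] rule 5 [role_admin :- token_valid, elevated.]. ⇒ new: role_admin.
[4] rule 2 [role_viewer :- role_admin, can_write.]. ⇒ new: role_viewer.
Closure: {break_glass, can_invite, can_read, can_write, elevated, export_allowed, ip_allowlisted, mfa_enrolled, quota_ok, restricted_mode, role_admin, role_viewer, sso_linked, token_valid} — 14 facts.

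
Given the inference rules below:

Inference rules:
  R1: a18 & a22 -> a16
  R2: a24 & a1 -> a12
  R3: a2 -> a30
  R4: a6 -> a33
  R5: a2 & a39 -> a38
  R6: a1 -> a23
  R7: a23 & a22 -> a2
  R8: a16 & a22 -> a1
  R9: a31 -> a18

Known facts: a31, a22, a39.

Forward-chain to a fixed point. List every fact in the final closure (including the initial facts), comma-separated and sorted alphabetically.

Round 1: R9 [a31 -> a18]. Adds a18.
Round 2: R1 [a18 & a22 -> a16]. Adds a16.
Round 3: R8 [a16 & a22 -> a1]. Adds a1.
Round 4: R6 [a1 -> a23]. Adds a23.
Round 5: R7 [a23 & a22 -> a2]. Adds a2.
Round 6: R3 [a2 -> a30]; R5 [a2 & a39 -> a38]. Adds a30, a38.

a1, a16, a18, a2, a22, a23, a30, a31, a38, a39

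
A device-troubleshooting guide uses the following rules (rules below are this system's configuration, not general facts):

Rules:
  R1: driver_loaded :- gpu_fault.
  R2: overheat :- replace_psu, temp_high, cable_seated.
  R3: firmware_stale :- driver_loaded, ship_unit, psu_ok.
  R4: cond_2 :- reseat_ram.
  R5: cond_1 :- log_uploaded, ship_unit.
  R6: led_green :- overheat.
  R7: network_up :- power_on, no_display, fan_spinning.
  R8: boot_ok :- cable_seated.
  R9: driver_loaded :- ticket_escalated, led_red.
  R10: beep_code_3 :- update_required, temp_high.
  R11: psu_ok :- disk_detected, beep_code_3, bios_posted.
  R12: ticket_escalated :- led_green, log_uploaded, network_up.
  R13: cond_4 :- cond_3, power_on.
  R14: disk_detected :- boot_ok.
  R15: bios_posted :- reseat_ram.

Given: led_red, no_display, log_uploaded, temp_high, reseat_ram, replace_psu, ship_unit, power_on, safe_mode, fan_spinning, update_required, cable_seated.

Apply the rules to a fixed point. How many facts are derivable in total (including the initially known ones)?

Round 1: R2 [overheat :- replace_psu, temp_high, cable_seated.]; R4 [cond_2 :- reseat_ram.]; R5 [cond_1 :- log_uploaded, ship_unit.]; R7 [network_up :- power_on, no_display, fan_spinning.]; R8 [boot_ok :- cable_seated.]; R10 [beep_code_3 :- update_required, temp_high.]; R15 [bios_posted :- reseat_ram.]. Adds overheat, cond_2, cond_1, network_up, boot_ok, beep_code_3, bios_posted.
Round 2: R6 [led_green :- overheat.]; R14 [disk_detected :- boot_ok.]. Adds led_green, disk_detected.
Round 3: R11 [psu_ok :- disk_detected, beep_code_3, bios_posted.]; R12 [ticket_escalated :- led_green, log_uploaded, network_up.]. Adds psu_ok, ticket_escalated.
Round 4: R9 [driver_loaded :- ticket_escalated, led_red.]. Adds driver_loaded.
Round 5: R3 [firmware_stale :- driver_loaded, ship_unit, psu_ok.]. Adds firmware_stale.
Closure: {beep_code_3, bios_posted, boot_ok, cable_seated, cond_1, cond_2, disk_detected, driver_loaded, fan_spinning, firmware_stale, led_green, led_red, log_uploaded, network_up, no_display, overheat, power_on, psu_ok, replace_psu, reseat_ram, safe_mode, ship_unit, temp_high, ticket_escalated, update_required} — 25 facts.

25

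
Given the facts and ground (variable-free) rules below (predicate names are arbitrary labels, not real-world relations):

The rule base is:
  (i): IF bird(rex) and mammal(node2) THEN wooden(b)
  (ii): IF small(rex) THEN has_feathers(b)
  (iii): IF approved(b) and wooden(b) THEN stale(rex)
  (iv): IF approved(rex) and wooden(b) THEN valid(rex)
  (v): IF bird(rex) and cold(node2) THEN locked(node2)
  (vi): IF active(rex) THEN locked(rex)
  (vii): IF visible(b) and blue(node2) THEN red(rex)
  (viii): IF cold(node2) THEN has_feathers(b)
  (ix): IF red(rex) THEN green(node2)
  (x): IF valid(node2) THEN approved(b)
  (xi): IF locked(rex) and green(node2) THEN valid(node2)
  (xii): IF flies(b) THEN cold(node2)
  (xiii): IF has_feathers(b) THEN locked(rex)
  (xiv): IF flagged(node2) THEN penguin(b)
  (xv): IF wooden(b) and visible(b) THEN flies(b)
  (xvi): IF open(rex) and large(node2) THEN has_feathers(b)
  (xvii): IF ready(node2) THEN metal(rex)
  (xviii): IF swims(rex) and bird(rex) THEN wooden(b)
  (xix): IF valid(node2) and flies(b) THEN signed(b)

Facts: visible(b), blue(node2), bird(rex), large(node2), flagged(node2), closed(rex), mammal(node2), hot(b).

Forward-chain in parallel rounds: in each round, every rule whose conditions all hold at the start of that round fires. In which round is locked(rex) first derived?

Round 1 — (i), (vii), (xiv), derive wooden(b), red(rex), penguin(b).
Round 2 — (ix), (xv), derive green(node2), flies(b).
Round 3 — (xii), derive cold(node2).
Round 4 — (v), (viii), derive locked(node2), has_feathers(b).
Round 5 — (xiii), derive locked(rex).
locked(rex) first appears in round 5.

5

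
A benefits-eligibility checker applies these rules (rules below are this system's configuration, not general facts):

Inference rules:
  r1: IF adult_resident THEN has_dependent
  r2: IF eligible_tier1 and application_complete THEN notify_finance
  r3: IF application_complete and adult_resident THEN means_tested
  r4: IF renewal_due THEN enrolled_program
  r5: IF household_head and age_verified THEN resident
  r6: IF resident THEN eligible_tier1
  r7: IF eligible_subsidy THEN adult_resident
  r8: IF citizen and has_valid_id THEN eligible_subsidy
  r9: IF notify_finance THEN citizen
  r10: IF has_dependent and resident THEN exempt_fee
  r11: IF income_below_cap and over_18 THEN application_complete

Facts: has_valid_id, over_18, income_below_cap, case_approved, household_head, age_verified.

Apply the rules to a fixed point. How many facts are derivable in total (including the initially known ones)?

16

Round 1: r5 [IF household_head and age_verified THEN resident]; r11 [IF income_below_cap and over_18 THEN application_complete]. New: resident, application_complete.
Round 2: r6 [IF resident THEN eligible_tier1]. New: eligible_tier1.
Round 3: r2 [IF eligible_tier1 and application_complete THEN notify_finance]. New: notify_finance.
Round 4: r9 [IF notify_finance THEN citizen]. New: citizen.
Round 5: r8 [IF citizen and has_valid_id THEN eligible_subsidy]. New: eligible_subsidy.
Round 6: r7 [IF eligible_subsidy THEN adult_resident]. New: adult_resident.
Round 7: r1 [IF adult_resident THEN has_dependent]; r3 [IF application_complete and adult_resident THEN means_tested]. New: has_dependent, means_tested.
Round 8: r10 [IF has_dependent and resident THEN exempt_fee]. New: exempt_fee.
Closure: {adult_resident, age_verified, application_complete, case_approved, citizen, eligible_subsidy, eligible_tier1, exempt_fee, has_dependent, has_valid_id, household_head, income_below_cap, means_tested, notify_finance, over_18, resident} — 16 facts.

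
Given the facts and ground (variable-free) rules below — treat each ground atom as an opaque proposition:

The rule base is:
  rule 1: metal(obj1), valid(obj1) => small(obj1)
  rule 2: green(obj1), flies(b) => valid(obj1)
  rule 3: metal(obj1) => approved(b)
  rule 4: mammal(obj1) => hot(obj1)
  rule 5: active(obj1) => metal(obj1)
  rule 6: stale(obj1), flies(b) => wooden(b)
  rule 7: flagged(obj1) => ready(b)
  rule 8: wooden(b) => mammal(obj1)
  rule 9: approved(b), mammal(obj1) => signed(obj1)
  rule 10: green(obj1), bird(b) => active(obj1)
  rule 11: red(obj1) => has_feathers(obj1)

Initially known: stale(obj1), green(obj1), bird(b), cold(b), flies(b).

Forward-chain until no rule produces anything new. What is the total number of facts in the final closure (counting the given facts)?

14

[1] rule 2 [green(obj1), flies(b) => valid(obj1)]; rule 6 [stale(obj1), flies(b) => wooden(b)]; rule 10 [green(obj1), bird(b) => active(obj1)]. ⇒ new: valid(obj1), wooden(b), active(obj1).
[2] rule 5 [active(obj1) => metal(obj1)]; rule 8 [wooden(b) => mammal(obj1)]. ⇒ new: metal(obj1), mammal(obj1).
[3] rule 1 [metal(obj1), valid(obj1) => small(obj1)]; rule 3 [metal(obj1) => approved(b)]; rule 4 [mammal(obj1) => hot(obj1)]. ⇒ new: small(obj1), approved(b), hot(obj1).
[4] rule 9 [approved(b), mammal(obj1) => signed(obj1)]. ⇒ new: signed(obj1).
Closure: {active(obj1), approved(b), bird(b), cold(b), flies(b), green(obj1), hot(obj1), mammal(obj1), metal(obj1), signed(obj1), small(obj1), stale(obj1), valid(obj1), wooden(b)} — 14 facts.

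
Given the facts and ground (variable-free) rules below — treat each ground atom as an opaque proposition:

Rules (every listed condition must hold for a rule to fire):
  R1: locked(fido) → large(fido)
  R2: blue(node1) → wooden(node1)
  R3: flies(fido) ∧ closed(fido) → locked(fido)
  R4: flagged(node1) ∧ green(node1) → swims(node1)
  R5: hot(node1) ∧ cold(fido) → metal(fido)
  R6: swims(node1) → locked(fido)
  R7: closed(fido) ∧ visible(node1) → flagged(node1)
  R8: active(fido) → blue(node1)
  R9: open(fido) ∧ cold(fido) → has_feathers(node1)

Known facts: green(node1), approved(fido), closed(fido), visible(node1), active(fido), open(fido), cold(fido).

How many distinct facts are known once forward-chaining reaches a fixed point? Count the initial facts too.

Round 1: R7 [closed(fido) ∧ visible(node1) → flagged(node1)]; R8 [active(fido) → blue(node1)]; R9 [open(fido) ∧ cold(fido) → has_feathers(node1)]. New: flagged(node1), blue(node1), has_feathers(node1).
Round 2: R2 [blue(node1) → wooden(node1)]; R4 [flagged(node1) ∧ green(node1) → swims(node1)]. New: wooden(node1), swims(node1).
Round 3: R6 [swims(node1) → locked(fido)]. New: locked(fido).
Round 4: R1 [locked(fido) → large(fido)]. New: large(fido).
Closure: {active(fido), approved(fido), blue(node1), closed(fido), cold(fido), flagged(node1), green(node1), has_feathers(node1), large(fido), locked(fido), open(fido), swims(node1), visible(node1), wooden(node1)} — 14 facts.

14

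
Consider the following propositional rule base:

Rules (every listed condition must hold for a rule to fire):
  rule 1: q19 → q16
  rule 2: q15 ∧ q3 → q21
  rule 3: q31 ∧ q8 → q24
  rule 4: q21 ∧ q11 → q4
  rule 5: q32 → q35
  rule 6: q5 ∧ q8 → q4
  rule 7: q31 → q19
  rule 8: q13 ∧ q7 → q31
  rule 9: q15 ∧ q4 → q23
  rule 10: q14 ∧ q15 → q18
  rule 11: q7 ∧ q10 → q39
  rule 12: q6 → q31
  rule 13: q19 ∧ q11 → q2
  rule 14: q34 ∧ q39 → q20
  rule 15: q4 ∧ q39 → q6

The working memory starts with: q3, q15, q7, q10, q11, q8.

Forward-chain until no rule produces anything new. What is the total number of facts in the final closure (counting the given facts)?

16

Round 1: rule 2 [q15 ∧ q3 → q21]; rule 11 [q7 ∧ q10 → q39]. Adds q21, q39.
Round 2: rule 4 [q21 ∧ q11 → q4]. Adds q4.
Round 3: rule 9 [q15 ∧ q4 → q23]; rule 15 [q4 ∧ q39 → q6]. Adds q23, q6.
Round 4: rule 12 [q6 → q31]. Adds q31.
Round 5: rule 3 [q31 ∧ q8 → q24]; rule 7 [q31 → q19]. Adds q24, q19.
Round 6: rule 1 [q19 → q16]; rule 13 [q19 ∧ q11 → q2]. Adds q16, q2.
Closure: {q10, q11, q15, q16, q19, q2, q21, q23, q24, q3, q31, q39, q4, q6, q7, q8} — 16 facts.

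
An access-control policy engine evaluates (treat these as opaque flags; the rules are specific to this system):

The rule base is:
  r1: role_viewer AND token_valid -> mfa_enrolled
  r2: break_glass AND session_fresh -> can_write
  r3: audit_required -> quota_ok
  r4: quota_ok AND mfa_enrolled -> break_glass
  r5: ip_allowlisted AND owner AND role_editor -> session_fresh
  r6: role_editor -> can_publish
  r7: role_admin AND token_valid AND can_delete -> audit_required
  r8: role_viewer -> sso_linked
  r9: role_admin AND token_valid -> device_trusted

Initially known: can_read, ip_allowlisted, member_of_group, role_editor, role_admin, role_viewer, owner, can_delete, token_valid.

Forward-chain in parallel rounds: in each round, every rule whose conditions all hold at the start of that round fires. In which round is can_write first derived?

[1] r1 [role_viewer AND token_valid -> mfa_enrolled]; r5 [ip_allowlisted AND owner AND role_editor -> session_fresh]; r6 [role_editor -> can_publish]; r7 [role_admin AND token_valid AND can_delete -> audit_required]; r8 [role_viewer -> sso_linked]; r9 [role_admin AND token_valid -> device_trusted]. ⇒ new: mfa_enrolled, session_fresh, can_publish, audit_required, sso_linked, device_trusted.
[2] r3 [audit_required -> quota_ok]. ⇒ new: quota_ok.
[3] r4 [quota_ok AND mfa_enrolled -> break_glass]. ⇒ new: break_glass.
[4] r2 [break_glass AND session_fresh -> can_write]. ⇒ new: can_write.
can_write first appears in round 4.

4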